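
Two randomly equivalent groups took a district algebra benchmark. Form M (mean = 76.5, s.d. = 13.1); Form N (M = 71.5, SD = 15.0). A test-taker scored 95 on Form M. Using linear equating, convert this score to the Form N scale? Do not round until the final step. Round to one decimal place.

92.7

Linear equating: y = (SD_Y/SD_X)(x − M_X) + M_Y
y = (15.0/13.1)(95 − 76.5) + 71.5
y = 1.145038 × 18.5 + 71.5 = 21.1832 + 71.5 = 92.7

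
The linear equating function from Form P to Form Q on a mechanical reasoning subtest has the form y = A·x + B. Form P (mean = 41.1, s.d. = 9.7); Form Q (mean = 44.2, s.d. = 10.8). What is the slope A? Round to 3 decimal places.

A = SD_Y / SD_X = 10.8 / 9.7 = 1.113

1.113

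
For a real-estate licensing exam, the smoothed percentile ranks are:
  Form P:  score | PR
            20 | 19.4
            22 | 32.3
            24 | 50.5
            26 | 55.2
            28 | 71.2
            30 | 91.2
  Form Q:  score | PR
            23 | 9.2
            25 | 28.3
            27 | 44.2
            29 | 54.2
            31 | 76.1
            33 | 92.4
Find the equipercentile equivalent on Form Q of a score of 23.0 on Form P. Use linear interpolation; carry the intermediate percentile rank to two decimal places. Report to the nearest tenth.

26.6

PR of 23.0 on Form P: 32.3 + (23.0 − 22)/(24 − 22) × (50.5 − 32.3) = 41.40
On Form Q, PR 41.40 falls between score 25 (PR 28.3) and 27 (PR 44.2).
Interpolate: 25 + (41.40 − 28.3)/(44.2 − 28.3) × (27 − 25) = 26.6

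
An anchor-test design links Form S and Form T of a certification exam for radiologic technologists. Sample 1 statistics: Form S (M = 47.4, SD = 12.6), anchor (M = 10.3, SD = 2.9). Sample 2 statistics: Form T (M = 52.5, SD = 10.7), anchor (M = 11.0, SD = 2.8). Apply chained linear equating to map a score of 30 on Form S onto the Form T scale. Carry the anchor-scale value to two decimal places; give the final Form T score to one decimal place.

Form S → anchor (Sample 1): v = (2.9/12.6)(30 − 47.4) + 10.3 = 6.30
anchor → Form T (Sample 2): y = (10.7/2.8)(6.30 − 11.0) + 52.5 = 34.5

34.5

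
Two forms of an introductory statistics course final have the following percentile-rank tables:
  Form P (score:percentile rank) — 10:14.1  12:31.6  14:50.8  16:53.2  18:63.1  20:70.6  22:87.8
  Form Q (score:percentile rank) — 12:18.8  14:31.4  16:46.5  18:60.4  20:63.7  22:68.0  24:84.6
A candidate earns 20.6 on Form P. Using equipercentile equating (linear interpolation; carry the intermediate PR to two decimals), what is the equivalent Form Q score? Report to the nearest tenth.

22.9

PR of 20.6 on Form P: 70.6 + (20.6 − 20)/(22 − 20) × (87.8 − 70.6) = 75.76
On Form Q, PR 75.76 falls between score 22 (PR 68.0) and 24 (PR 84.6).
Interpolate: 22 + (75.76 − 68.0)/(84.6 − 68.0) × (24 − 22) = 22.9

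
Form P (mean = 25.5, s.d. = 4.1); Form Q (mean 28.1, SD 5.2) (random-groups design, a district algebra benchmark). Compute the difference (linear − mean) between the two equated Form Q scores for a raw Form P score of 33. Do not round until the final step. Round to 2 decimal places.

Mean-equated: 33 + (28.1 − 25.5) = 35.60
Linear-equated: (5.2/4.1)(33 − 25.5) + 28.1 = 37.612
Difference = 37.612 − 35.60 = 2.01

2.01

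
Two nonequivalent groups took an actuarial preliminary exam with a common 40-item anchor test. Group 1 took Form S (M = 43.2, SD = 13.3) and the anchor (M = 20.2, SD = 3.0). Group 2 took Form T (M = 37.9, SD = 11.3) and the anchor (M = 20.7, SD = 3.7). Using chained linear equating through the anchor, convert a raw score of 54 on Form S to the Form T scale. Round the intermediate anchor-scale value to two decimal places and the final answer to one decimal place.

Form S → anchor (Group 1): v = (3.0/13.3)(54 − 43.2) + 20.2 = 22.64
anchor → Form T (Group 2): y = (11.3/3.7)(22.64 − 20.7) + 37.9 = 43.8

43.8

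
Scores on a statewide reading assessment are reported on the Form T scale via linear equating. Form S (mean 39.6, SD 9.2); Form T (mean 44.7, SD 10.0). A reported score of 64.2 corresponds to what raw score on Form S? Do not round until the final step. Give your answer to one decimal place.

57.5

Invert y = (SD_Y/SD_X)(x − M_X) + M_Y:
x = (SD_X/SD_Y)(y − M_Y) + M_X = (9.2/10.0)(64.2 − 44.7) + 39.6
x = 0.920000 × 19.500 + 39.6 = 57.5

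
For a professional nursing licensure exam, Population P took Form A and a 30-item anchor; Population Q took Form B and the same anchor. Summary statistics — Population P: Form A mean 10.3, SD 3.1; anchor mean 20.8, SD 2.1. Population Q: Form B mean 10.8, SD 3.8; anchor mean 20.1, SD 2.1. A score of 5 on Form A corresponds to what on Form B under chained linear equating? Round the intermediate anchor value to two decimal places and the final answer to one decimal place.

5.6

Form A → anchor (Population P): v = (2.1/3.1)(5 − 10.3) + 20.8 = 17.21
anchor → Form B (Population Q): y = (3.8/2.1)(17.21 − 20.1) + 10.8 = 5.6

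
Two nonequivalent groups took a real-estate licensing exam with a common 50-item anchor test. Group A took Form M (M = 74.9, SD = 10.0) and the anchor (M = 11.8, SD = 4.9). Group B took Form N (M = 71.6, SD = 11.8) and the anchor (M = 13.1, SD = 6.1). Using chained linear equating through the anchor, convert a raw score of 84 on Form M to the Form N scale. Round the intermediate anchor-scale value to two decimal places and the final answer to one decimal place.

Form M → anchor (Group A): v = (4.9/10.0)(84 − 74.9) + 11.8 = 16.26
anchor → Form N (Group B): y = (11.8/6.1)(16.26 − 13.1) + 71.6 = 77.7

77.7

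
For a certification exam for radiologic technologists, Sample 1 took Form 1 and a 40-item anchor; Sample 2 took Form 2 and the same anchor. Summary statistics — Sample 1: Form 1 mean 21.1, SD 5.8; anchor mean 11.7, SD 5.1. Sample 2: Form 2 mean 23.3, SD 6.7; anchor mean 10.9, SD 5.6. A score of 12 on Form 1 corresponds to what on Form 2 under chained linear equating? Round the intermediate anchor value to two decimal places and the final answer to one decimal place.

14.7

Form 1 → anchor (Sample 1): v = (5.1/5.8)(12 − 21.1) + 11.7 = 3.70
anchor → Form 2 (Sample 2): y = (6.7/5.6)(3.70 − 10.9) + 23.3 = 14.7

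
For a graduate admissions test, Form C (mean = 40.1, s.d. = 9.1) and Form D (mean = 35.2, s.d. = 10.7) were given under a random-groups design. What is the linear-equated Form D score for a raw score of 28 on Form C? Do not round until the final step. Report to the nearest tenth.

Linear equating: y = (SD_Y/SD_X)(x − M_X) + M_Y
y = (10.7/9.1)(28 − 40.1) + 35.2
y = 1.175824 × -12.1 + 35.2 = -14.2275 + 35.2 = 21.0

21.0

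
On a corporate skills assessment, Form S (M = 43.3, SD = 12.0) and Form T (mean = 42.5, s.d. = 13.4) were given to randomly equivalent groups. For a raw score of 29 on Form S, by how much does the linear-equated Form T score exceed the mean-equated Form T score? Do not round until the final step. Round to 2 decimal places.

-1.67

Mean-equated: 29 + (42.5 − 43.3) = 28.20
Linear-equated: (13.4/12.0)(29 − 43.3) + 42.5 = 26.532
Difference = 26.532 − 28.20 = -1.67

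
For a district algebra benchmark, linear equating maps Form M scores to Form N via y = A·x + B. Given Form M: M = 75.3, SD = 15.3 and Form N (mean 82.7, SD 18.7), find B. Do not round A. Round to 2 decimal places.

A = SD_Y / SD_X = 18.7 / 15.3 = 1.222222
B = M_Y − A·M_X = 82.7 − 1.222222 × 75.3 = -9.33

-9.33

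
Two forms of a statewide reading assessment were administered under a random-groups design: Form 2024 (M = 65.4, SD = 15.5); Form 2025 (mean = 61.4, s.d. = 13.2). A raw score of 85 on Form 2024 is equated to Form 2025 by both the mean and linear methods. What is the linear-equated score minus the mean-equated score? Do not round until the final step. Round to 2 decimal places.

Mean-equated: 85 + (61.4 − 65.4) = 81.00
Linear-equated: (13.2/15.5)(85 − 65.4) + 61.4 = 78.092
Difference = 78.092 − 81.00 = -2.91

-2.91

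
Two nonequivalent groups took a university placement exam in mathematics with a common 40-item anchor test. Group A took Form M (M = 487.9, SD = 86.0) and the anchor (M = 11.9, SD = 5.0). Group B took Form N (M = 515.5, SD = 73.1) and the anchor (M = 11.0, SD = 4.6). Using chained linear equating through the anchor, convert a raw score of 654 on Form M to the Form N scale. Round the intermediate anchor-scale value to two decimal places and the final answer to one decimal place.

683.3

Form M → anchor (Group A): v = (5.0/86.0)(654 − 487.9) + 11.9 = 21.56
anchor → Form N (Group B): y = (73.1/4.6)(21.56 − 11.0) + 515.5 = 683.3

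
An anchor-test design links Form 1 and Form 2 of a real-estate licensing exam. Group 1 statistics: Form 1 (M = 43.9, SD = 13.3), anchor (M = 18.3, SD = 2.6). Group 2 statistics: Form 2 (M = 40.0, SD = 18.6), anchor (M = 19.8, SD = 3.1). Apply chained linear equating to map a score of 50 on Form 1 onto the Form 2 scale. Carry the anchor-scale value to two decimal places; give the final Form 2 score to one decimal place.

Form 1 → anchor (Group 1): v = (2.6/13.3)(50 − 43.9) + 18.3 = 19.49
anchor → Form 2 (Group 2): y = (18.6/3.1)(19.49 − 19.8) + 40.0 = 38.1

38.1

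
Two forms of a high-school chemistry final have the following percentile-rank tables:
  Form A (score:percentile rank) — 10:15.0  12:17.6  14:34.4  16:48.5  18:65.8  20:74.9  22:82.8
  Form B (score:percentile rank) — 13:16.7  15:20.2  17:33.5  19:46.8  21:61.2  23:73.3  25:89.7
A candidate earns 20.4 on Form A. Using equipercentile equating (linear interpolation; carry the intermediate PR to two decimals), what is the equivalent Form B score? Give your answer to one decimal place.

23.4

PR of 20.4 on Form A: 74.9 + (20.4 − 20)/(22 − 20) × (82.8 − 74.9) = 76.48
On Form B, PR 76.48 falls between score 23 (PR 73.3) and 25 (PR 89.7).
Interpolate: 23 + (76.48 − 73.3)/(89.7 − 73.3) × (25 − 23) = 23.4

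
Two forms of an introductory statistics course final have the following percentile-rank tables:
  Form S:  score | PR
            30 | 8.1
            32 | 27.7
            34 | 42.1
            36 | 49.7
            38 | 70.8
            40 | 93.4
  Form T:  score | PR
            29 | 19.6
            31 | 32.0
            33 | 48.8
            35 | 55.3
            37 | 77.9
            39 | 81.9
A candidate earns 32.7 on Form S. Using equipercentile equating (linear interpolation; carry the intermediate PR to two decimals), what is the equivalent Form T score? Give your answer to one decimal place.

31.1

PR of 32.7 on Form S: 27.7 + (32.7 − 32)/(34 − 32) × (42.1 − 27.7) = 32.74
On Form T, PR 32.74 falls between score 31 (PR 32.0) and 33 (PR 48.8).
Interpolate: 31 + (32.74 − 32.0)/(48.8 − 32.0) × (33 − 31) = 31.1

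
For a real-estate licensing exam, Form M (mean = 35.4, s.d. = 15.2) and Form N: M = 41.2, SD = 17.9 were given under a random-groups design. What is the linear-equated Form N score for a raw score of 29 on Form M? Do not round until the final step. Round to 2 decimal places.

33.66

Linear equating: y = (SD_Y/SD_X)(x − M_X) + M_Y
y = (17.9/15.2)(29 − 35.4) + 41.2
y = 1.177632 × -6.4 + 41.2 = -7.5368 + 41.2 = 33.66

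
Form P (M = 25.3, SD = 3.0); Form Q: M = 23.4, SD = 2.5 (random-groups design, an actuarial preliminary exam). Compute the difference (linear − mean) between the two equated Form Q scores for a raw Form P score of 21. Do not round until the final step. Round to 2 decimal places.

Mean-equated: 21 + (23.4 − 25.3) = 19.10
Linear-equated: (2.5/3.0)(21 − 25.3) + 23.4 = 19.817
Difference = 19.817 − 19.10 = 0.72

0.72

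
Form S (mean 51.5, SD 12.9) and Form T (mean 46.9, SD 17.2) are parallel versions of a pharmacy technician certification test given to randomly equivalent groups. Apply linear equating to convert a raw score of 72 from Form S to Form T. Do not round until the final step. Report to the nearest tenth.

74.2

Linear equating: y = (SD_Y/SD_X)(x − M_X) + M_Y
y = (17.2/12.9)(72 − 51.5) + 46.9
y = 1.333333 × 20.5 + 46.9 = 27.3333 + 46.9 = 74.2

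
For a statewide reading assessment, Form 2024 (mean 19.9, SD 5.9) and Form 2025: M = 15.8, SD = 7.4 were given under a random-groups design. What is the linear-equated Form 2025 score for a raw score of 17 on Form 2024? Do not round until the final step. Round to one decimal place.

12.2

Linear equating: y = (SD_Y/SD_X)(x − M_X) + M_Y
y = (7.4/5.9)(17 − 19.9) + 15.8
y = 1.254237 × -2.9 + 15.8 = -3.6373 + 15.8 = 12.2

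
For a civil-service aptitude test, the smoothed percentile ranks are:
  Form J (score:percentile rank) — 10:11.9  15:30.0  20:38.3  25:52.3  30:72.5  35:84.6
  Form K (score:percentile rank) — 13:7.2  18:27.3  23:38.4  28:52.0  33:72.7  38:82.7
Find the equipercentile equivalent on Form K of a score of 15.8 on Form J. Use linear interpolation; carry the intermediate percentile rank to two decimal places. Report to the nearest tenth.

PR of 15.8 on Form J: 30.0 + (15.8 − 15)/(20 − 15) × (38.3 − 30.0) = 31.33
On Form K, PR 31.33 falls between score 18 (PR 27.3) and 23 (PR 38.4).
Interpolate: 18 + (31.33 − 27.3)/(38.4 − 27.3) × (23 − 18) = 19.8

19.8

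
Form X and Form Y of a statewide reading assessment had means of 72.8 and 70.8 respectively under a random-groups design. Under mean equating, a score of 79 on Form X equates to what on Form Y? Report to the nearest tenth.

77.0

Mean equating: y = x + (M_Y − M_X) = 79 + (70.8 − 72.8) = 77.0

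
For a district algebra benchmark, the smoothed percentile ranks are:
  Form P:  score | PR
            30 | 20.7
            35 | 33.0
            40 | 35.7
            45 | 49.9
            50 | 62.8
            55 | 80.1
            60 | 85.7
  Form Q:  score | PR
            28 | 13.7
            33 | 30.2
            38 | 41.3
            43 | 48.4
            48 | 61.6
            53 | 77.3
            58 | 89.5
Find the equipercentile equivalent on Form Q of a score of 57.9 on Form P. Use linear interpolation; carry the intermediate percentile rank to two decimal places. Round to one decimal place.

PR of 57.9 on Form P: 80.1 + (57.9 − 55)/(60 − 55) × (85.7 − 80.1) = 83.35
On Form Q, PR 83.35 falls between score 53 (PR 77.3) and 58 (PR 89.5).
Interpolate: 53 + (83.35 − 77.3)/(89.5 − 77.3) × (58 − 53) = 55.5

55.5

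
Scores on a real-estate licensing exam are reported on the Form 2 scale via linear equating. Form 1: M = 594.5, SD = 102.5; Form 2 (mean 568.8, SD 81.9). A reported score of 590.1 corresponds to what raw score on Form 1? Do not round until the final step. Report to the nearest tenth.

621.2

Invert y = (SD_Y/SD_X)(x − M_X) + M_Y:
x = (SD_X/SD_Y)(y − M_Y) + M_X = (102.5/81.9)(590.1 − 568.8) + 594.5
x = 1.251526 × 21.300 + 594.5 = 621.2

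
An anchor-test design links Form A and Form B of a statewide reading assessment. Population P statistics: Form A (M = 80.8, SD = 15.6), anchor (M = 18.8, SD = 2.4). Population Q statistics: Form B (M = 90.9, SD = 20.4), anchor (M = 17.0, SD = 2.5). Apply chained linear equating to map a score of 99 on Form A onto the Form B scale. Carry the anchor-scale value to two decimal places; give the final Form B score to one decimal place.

128.4

Form A → anchor (Population P): v = (2.4/15.6)(99 − 80.8) + 18.8 = 21.60
anchor → Form B (Population Q): y = (20.4/2.5)(21.60 − 17.0) + 90.9 = 128.4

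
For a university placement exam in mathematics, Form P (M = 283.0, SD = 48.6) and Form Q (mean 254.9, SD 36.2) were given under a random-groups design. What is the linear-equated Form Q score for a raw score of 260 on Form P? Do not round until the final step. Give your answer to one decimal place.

237.8

Linear equating: y = (SD_Y/SD_X)(x − M_X) + M_Y
y = (36.2/48.6)(260 − 283.0) + 254.9
y = 0.744856 × -23.0 + 254.9 = -17.1317 + 254.9 = 237.8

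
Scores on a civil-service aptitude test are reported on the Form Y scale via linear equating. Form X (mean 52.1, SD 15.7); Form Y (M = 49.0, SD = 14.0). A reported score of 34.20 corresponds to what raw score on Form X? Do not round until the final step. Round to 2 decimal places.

35.50

Invert y = (SD_Y/SD_X)(x − M_X) + M_Y:
x = (SD_X/SD_Y)(y − M_Y) + M_X = (15.7/14.0)(34.20 − 49.0) + 52.1
x = 1.121429 × -14.800 + 52.1 = 35.50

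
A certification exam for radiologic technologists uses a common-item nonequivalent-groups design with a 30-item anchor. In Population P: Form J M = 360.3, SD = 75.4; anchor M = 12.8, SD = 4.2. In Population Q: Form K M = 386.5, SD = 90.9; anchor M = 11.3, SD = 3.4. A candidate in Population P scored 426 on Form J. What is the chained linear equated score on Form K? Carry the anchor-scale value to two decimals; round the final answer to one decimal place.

Form J → anchor (Population P): v = (4.2/75.4)(426 − 360.3) + 12.8 = 16.46
anchor → Form K (Population Q): y = (90.9/3.4)(16.46 − 11.3) + 386.5 = 524.5

524.5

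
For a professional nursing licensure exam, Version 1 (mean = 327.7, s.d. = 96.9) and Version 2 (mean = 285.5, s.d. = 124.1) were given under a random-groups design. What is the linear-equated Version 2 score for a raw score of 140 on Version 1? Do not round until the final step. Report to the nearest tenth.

Linear equating: y = (SD_Y/SD_X)(x − M_X) + M_Y
y = (124.1/96.9)(140 − 327.7) + 285.5
y = 1.280702 × -187.7 + 285.5 = -240.3877 + 285.5 = 45.1

45.1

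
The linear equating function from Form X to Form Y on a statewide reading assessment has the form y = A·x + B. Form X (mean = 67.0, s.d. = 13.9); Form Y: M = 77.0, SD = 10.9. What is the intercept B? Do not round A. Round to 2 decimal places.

24.46

A = SD_Y / SD_X = 10.9 / 13.9 = 0.784173
B = M_Y − A·M_X = 77.0 − 0.784173 × 67.0 = 24.46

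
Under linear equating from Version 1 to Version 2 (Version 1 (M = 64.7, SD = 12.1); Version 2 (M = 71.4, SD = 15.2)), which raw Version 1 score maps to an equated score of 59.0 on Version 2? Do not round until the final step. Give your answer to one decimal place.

Invert y = (SD_Y/SD_X)(x − M_X) + M_Y:
x = (SD_X/SD_Y)(y − M_Y) + M_X = (12.1/15.2)(59.0 − 71.4) + 64.7
x = 0.796053 × -12.400 + 64.7 = 54.8

54.8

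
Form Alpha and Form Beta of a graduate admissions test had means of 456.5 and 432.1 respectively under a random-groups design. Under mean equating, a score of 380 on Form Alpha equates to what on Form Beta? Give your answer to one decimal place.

Mean equating: y = x + (M_Y − M_X) = 380 + (432.1 − 456.5) = 355.6

355.6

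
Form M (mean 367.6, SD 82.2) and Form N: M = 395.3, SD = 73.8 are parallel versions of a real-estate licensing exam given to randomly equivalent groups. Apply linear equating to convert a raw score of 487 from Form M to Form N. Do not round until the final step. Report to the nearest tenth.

502.5

Linear equating: y = (SD_Y/SD_X)(x − M_X) + M_Y
y = (73.8/82.2)(487 − 367.6) + 395.3
y = 0.897810 × 119.4 + 395.3 = 107.1985 + 395.3 = 502.5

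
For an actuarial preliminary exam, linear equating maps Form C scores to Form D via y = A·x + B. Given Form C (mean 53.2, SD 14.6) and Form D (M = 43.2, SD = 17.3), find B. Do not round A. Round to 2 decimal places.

A = SD_Y / SD_X = 17.3 / 14.6 = 1.184932
B = M_Y − A·M_X = 43.2 − 1.184932 × 53.2 = -19.84

-19.84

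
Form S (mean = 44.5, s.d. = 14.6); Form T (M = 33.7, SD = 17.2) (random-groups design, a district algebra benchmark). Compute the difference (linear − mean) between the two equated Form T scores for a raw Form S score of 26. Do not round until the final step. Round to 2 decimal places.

-3.29

Mean-equated: 26 + (33.7 − 44.5) = 15.20
Linear-equated: (17.2/14.6)(26 − 44.5) + 33.7 = 11.905
Difference = 11.905 − 15.20 = -3.29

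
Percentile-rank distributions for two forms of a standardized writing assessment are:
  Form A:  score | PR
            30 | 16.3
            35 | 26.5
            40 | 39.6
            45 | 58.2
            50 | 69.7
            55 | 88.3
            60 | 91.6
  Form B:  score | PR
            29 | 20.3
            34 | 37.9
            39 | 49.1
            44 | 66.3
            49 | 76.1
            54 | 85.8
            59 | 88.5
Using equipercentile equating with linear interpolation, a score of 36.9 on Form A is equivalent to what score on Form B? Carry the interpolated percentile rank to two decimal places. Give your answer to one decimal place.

32.2

PR of 36.9 on Form A: 26.5 + (36.9 − 35)/(40 − 35) × (39.6 − 26.5) = 31.48
On Form B, PR 31.48 falls between score 29 (PR 20.3) and 34 (PR 37.9).
Interpolate: 29 + (31.48 − 20.3)/(37.9 − 20.3) × (34 − 29) = 32.2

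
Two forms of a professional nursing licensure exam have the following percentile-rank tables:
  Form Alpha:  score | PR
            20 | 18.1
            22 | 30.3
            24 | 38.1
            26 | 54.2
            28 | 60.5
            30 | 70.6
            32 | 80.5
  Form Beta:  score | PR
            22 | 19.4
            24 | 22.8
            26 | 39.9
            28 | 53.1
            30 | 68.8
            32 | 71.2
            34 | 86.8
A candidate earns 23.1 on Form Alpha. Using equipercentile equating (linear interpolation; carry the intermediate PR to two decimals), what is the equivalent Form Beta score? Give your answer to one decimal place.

25.4

PR of 23.1 on Form Alpha: 30.3 + (23.1 − 22)/(24 − 22) × (38.1 − 30.3) = 34.59
On Form Beta, PR 34.59 falls between score 24 (PR 22.8) and 26 (PR 39.9).
Interpolate: 24 + (34.59 − 22.8)/(39.9 − 22.8) × (26 − 24) = 25.4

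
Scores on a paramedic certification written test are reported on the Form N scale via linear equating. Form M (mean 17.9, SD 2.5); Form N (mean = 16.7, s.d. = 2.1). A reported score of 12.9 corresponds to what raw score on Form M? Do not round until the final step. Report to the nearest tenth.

Invert y = (SD_Y/SD_X)(x − M_X) + M_Y:
x = (SD_X/SD_Y)(y − M_Y) + M_X = (2.5/2.1)(12.9 − 16.7) + 17.9
x = 1.190476 × -3.800 + 17.9 = 13.4

13.4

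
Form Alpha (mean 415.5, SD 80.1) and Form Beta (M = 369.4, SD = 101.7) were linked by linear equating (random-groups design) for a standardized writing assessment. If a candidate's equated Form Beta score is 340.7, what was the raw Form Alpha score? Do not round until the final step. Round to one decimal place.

Invert y = (SD_Y/SD_X)(x − M_X) + M_Y:
x = (SD_X/SD_Y)(y − M_Y) + M_X = (80.1/101.7)(340.7 − 369.4) + 415.5
x = 0.787611 × -28.700 + 415.5 = 392.9

392.9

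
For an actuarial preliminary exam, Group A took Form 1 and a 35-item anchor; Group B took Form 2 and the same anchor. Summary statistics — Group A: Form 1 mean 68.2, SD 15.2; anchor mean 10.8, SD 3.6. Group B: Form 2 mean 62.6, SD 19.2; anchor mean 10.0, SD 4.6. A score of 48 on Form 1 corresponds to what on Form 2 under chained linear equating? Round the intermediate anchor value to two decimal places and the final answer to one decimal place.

Form 1 → anchor (Group A): v = (3.6/15.2)(48 − 68.2) + 10.8 = 6.02
anchor → Form 2 (Group B): y = (19.2/4.6)(6.02 − 10.0) + 62.6 = 46.0

46.0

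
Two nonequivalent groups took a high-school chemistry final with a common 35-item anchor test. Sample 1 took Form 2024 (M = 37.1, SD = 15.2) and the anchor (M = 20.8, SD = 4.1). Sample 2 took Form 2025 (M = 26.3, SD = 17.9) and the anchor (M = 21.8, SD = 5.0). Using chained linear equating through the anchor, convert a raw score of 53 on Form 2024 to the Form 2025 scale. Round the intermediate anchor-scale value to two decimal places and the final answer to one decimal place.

Form 2024 → anchor (Sample 1): v = (4.1/15.2)(53 − 37.1) + 20.8 = 25.09
anchor → Form 2025 (Sample 2): y = (17.9/5.0)(25.09 − 21.8) + 26.3 = 38.1

38.1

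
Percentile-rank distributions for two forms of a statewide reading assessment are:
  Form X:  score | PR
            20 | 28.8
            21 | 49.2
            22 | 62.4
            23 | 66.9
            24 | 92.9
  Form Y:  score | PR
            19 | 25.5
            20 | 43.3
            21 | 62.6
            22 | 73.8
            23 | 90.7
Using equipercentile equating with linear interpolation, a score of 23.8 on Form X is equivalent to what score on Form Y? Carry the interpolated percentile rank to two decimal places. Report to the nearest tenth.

PR of 23.8 on Form X: 66.9 + (23.8 − 23)/(24 − 23) × (92.9 − 66.9) = 87.70
On Form Y, PR 87.70 falls between score 22 (PR 73.8) and 23 (PR 90.7).
Interpolate: 22 + (87.70 − 73.8)/(90.7 − 73.8) × (23 − 22) = 22.8

22.8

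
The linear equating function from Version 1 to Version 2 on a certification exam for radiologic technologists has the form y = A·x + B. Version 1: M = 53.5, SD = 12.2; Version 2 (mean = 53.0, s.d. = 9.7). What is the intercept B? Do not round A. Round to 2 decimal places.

10.46

A = SD_Y / SD_X = 9.7 / 12.2 = 0.795082
B = M_Y − A·M_X = 53.0 − 0.795082 × 53.5 = 10.46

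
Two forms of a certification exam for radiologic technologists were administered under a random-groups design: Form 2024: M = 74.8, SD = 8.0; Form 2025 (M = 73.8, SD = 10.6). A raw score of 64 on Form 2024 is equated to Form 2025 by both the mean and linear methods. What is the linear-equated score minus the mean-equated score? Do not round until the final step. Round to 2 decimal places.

-3.51

Mean-equated: 64 + (73.8 − 74.8) = 63.00
Linear-equated: (10.6/8.0)(64 − 74.8) + 73.8 = 59.490
Difference = 59.490 − 63.00 = -3.51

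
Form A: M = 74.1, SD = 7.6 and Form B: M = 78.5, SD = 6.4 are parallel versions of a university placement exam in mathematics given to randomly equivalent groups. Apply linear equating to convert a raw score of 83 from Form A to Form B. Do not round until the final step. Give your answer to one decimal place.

Linear equating: y = (SD_Y/SD_X)(x − M_X) + M_Y
y = (6.4/7.6)(83 − 74.1) + 78.5
y = 0.842105 × 8.9 + 78.5 = 7.4947 + 78.5 = 86.0

86.0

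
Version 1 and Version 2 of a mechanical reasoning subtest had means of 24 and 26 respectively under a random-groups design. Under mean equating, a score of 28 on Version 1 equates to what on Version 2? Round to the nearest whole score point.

Mean equating: y = x + (M_Y − M_X) = 28 + (26 − 24) = 30

30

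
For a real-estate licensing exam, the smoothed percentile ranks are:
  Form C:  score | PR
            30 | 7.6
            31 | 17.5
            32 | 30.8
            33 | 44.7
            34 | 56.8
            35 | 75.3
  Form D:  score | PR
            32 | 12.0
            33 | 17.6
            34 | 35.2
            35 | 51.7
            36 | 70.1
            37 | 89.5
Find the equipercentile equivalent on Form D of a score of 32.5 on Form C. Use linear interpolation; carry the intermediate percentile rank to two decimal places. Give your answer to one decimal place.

34.2

PR of 32.5 on Form C: 30.8 + (32.5 − 32)/(33 − 32) × (44.7 − 30.8) = 37.75
On Form D, PR 37.75 falls between score 34 (PR 35.2) and 35 (PR 51.7).
Interpolate: 34 + (37.75 − 35.2)/(51.7 − 35.2) × (35 − 34) = 34.2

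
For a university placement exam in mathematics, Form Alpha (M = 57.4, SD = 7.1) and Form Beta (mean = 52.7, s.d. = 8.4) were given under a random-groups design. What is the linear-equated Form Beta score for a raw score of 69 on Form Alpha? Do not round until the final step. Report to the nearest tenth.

Linear equating: y = (SD_Y/SD_X)(x − M_X) + M_Y
y = (8.4/7.1)(69 − 57.4) + 52.7
y = 1.183099 × 11.6 + 52.7 = 13.7239 + 52.7 = 66.4

66.4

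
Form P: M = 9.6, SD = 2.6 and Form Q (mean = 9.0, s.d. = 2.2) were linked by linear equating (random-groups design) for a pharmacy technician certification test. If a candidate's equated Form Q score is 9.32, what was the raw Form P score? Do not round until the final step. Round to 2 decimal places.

9.98

Invert y = (SD_Y/SD_X)(x − M_X) + M_Y:
x = (SD_X/SD_Y)(y − M_Y) + M_X = (2.6/2.2)(9.32 − 9.0) + 9.6
x = 1.181818 × 0.320 + 9.6 = 9.98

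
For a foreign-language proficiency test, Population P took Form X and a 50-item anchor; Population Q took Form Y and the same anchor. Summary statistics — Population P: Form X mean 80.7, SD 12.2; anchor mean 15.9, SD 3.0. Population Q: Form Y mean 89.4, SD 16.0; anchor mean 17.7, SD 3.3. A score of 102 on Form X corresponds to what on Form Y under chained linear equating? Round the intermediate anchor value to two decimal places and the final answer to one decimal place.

106.1

Form X → anchor (Population P): v = (3.0/12.2)(102 − 80.7) + 15.9 = 21.14
anchor → Form Y (Population Q): y = (16.0/3.3)(21.14 − 17.7) + 89.4 = 106.1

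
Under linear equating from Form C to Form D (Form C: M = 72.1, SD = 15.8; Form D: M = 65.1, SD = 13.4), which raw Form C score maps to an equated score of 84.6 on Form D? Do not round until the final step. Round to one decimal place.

95.1

Invert y = (SD_Y/SD_X)(x − M_X) + M_Y:
x = (SD_X/SD_Y)(y − M_Y) + M_X = (15.8/13.4)(84.6 − 65.1) + 72.1
x = 1.179104 × 19.500 + 72.1 = 95.1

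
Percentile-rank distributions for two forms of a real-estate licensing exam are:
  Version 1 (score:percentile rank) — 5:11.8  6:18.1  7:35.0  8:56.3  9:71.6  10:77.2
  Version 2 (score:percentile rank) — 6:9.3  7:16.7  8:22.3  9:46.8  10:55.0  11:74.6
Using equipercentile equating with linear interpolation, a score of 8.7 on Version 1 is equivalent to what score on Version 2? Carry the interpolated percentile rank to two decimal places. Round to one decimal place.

10.6

PR of 8.7 on Version 1: 56.3 + (8.7 − 8)/(9 − 8) × (71.6 − 56.3) = 67.01
On Version 2, PR 67.01 falls between score 10 (PR 55.0) and 11 (PR 74.6).
Interpolate: 10 + (67.01 − 55.0)/(74.6 − 55.0) × (11 − 10) = 10.6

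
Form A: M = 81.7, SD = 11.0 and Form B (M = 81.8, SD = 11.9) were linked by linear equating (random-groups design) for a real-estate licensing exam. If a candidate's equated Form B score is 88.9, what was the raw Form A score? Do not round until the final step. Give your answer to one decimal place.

88.3

Invert y = (SD_Y/SD_X)(x − M_X) + M_Y:
x = (SD_X/SD_Y)(y − M_Y) + M_X = (11.0/11.9)(88.9 − 81.8) + 81.7
x = 0.924370 × 7.100 + 81.7 = 88.3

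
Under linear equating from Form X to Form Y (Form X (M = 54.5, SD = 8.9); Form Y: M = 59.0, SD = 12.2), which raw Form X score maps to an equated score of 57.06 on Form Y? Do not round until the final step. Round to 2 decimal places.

Invert y = (SD_Y/SD_X)(x − M_X) + M_Y:
x = (SD_X/SD_Y)(y − M_Y) + M_X = (8.9/12.2)(57.06 − 59.0) + 54.5
x = 0.729508 × -1.940 + 54.5 = 53.08

53.08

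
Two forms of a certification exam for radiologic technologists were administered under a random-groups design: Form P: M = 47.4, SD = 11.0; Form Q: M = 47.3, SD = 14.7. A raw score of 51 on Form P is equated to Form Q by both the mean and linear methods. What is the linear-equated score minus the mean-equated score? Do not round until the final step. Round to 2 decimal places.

Mean-equated: 51 + (47.3 − 47.4) = 50.90
Linear-equated: (14.7/11.0)(51 − 47.4) + 47.3 = 52.111
Difference = 52.111 − 50.90 = 1.21

1.21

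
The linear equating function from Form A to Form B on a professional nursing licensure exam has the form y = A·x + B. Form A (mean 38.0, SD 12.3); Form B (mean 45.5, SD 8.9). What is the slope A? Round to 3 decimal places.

A = SD_Y / SD_X = 8.9 / 12.3 = 0.724

0.724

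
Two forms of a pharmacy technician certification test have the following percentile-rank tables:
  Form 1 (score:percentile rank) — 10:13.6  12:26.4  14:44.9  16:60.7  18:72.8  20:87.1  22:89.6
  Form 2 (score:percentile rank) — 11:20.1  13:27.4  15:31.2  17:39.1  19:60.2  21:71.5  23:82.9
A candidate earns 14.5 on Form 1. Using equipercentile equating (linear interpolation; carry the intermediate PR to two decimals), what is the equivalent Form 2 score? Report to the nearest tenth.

17.9

PR of 14.5 on Form 1: 44.9 + (14.5 − 14)/(16 − 14) × (60.7 − 44.9) = 48.85
On Form 2, PR 48.85 falls between score 17 (PR 39.1) and 19 (PR 60.2).
Interpolate: 17 + (48.85 − 39.1)/(60.2 − 39.1) × (19 − 17) = 17.9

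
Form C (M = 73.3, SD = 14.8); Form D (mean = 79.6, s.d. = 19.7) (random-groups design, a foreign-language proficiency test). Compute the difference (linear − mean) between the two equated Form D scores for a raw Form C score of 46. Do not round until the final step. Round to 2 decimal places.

Mean-equated: 46 + (79.6 − 73.3) = 52.30
Linear-equated: (19.7/14.8)(46 − 73.3) + 79.6 = 43.261
Difference = 43.261 − 52.30 = -9.04

-9.04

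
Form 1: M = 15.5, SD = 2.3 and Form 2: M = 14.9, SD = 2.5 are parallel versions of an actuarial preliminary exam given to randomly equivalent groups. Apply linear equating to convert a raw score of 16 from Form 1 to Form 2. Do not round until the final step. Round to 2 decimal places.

15.44

Linear equating: y = (SD_Y/SD_X)(x − M_X) + M_Y
y = (2.5/2.3)(16 − 15.5) + 14.9
y = 1.086957 × 0.5 + 14.9 = 0.5435 + 14.9 = 15.44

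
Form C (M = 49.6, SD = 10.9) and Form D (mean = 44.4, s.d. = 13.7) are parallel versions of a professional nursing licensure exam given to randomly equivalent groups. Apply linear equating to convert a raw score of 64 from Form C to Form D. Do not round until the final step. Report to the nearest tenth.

Linear equating: y = (SD_Y/SD_X)(x − M_X) + M_Y
y = (13.7/10.9)(64 − 49.6) + 44.4
y = 1.256881 × 14.4 + 44.4 = 18.0991 + 44.4 = 62.5

62.5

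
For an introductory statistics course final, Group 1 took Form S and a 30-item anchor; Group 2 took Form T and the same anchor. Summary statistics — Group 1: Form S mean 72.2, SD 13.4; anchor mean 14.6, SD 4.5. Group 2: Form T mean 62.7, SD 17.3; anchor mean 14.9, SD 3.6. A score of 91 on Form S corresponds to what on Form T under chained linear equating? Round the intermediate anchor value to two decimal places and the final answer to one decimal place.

91.6

Form S → anchor (Group 1): v = (4.5/13.4)(91 − 72.2) + 14.6 = 20.91
anchor → Form T (Group 2): y = (17.3/3.6)(20.91 − 14.9) + 62.7 = 91.6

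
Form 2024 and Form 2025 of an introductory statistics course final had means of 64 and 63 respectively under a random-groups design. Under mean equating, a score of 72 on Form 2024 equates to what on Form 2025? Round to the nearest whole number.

71

Mean equating: y = x + (M_Y − M_X) = 72 + (63 − 64) = 71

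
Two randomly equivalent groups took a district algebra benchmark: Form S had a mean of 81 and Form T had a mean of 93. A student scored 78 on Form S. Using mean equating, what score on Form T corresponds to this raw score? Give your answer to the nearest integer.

Mean equating: y = x + (M_Y − M_X) = 78 + (93 − 81) = 90

90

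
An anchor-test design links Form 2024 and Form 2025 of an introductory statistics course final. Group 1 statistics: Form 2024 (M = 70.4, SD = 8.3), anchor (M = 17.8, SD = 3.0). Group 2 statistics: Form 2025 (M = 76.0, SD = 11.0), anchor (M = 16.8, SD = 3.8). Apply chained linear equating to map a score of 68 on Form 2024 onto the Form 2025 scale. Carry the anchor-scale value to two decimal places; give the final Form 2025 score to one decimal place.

76.4

Form 2024 → anchor (Group 1): v = (3.0/8.3)(68 − 70.4) + 17.8 = 16.93
anchor → Form 2025 (Group 2): y = (11.0/3.8)(16.93 − 16.8) + 76.0 = 76.4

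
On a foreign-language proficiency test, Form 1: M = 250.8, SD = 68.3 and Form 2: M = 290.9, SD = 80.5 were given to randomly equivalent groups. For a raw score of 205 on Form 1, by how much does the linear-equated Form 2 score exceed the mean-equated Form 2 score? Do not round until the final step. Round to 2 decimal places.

Mean-equated: 205 + (290.9 − 250.8) = 245.10
Linear-equated: (80.5/68.3)(205 − 250.8) + 290.9 = 236.919
Difference = 236.919 − 245.10 = -8.18

-8.18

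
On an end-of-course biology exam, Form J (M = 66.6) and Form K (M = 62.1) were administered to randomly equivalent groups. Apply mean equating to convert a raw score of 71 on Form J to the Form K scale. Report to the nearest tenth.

Mean equating: y = x + (M_Y − M_X) = 71 + (62.1 − 66.6) = 66.5

66.5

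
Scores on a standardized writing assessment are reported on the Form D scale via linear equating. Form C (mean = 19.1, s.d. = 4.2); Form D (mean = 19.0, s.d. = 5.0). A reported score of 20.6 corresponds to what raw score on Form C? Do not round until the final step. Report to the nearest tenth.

20.4

Invert y = (SD_Y/SD_X)(x − M_X) + M_Y:
x = (SD_X/SD_Y)(y − M_Y) + M_X = (4.2/5.0)(20.6 − 19.0) + 19.1
x = 0.840000 × 1.600 + 19.1 = 20.4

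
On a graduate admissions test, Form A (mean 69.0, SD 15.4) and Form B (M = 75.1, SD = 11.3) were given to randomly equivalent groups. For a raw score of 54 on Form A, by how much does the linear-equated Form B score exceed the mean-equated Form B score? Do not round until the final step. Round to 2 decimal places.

3.99

Mean-equated: 54 + (75.1 − 69.0) = 60.10
Linear-equated: (11.3/15.4)(54 − 69.0) + 75.1 = 64.094
Difference = 64.094 − 60.10 = 3.99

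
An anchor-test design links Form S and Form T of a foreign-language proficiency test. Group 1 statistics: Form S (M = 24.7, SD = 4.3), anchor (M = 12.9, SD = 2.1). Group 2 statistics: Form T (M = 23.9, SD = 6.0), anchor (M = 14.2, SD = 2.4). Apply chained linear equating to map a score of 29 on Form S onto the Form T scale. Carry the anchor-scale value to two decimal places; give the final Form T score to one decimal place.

Form S → anchor (Group 1): v = (2.1/4.3)(29 − 24.7) + 12.9 = 15.00
anchor → Form T (Group 2): y = (6.0/2.4)(15.00 − 14.2) + 23.9 = 25.9

25.9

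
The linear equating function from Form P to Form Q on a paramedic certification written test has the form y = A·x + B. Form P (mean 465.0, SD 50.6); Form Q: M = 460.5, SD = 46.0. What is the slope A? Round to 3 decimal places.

A = SD_Y / SD_X = 46.0 / 50.6 = 0.909

0.909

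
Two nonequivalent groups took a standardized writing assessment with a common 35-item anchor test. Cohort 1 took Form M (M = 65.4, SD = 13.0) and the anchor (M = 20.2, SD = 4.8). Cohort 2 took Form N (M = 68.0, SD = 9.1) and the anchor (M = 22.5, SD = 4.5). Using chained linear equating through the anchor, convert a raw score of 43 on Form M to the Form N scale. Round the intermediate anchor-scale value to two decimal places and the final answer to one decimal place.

46.6

Form M → anchor (Cohort 1): v = (4.8/13.0)(43 − 65.4) + 20.2 = 11.93
anchor → Form N (Cohort 2): y = (9.1/4.5)(11.93 − 22.5) + 68.0 = 46.6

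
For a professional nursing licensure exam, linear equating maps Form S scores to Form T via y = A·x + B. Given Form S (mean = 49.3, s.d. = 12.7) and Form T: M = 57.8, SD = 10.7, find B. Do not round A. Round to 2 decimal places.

16.26

A = SD_Y / SD_X = 10.7 / 12.7 = 0.842520
B = M_Y − A·M_X = 57.8 − 0.842520 × 49.3 = 16.26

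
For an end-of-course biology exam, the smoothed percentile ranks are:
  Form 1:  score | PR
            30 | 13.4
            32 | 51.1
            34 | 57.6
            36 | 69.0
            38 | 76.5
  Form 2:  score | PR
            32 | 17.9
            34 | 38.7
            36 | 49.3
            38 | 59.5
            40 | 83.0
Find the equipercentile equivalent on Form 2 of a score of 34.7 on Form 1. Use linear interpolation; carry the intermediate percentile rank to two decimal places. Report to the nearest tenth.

38.2

PR of 34.7 on Form 1: 57.6 + (34.7 − 34)/(36 − 34) × (69.0 − 57.6) = 61.59
On Form 2, PR 61.59 falls between score 38 (PR 59.5) and 40 (PR 83.0).
Interpolate: 38 + (61.59 − 59.5)/(83.0 − 59.5) × (40 − 38) = 38.2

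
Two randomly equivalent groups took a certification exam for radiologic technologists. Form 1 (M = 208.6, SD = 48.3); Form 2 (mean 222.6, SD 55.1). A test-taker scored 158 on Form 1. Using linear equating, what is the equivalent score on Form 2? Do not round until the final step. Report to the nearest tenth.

164.9

Linear equating: y = (SD_Y/SD_X)(x − M_X) + M_Y
y = (55.1/48.3)(158 − 208.6) + 222.6
y = 1.140787 × -50.6 + 222.6 = -57.7238 + 222.6 = 164.9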